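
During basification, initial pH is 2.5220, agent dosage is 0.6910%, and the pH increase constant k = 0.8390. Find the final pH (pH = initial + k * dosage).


Formula: pH_final = pH_initial + k * base_pct
Substituting: pH_final = 2.5220 + 0.8390 * 0.6910
Result: 3.1017


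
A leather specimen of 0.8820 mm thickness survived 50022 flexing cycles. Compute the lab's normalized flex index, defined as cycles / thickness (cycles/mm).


Formula: Index = cycles / thickness
Substituting: Index = 50022 / 0.8820
Result: 56714.2857 cycles/mm


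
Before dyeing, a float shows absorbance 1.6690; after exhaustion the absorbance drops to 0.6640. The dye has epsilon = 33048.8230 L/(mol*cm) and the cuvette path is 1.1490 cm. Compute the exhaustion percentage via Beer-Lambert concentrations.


c_initial = A_i / (epsilon * l) = 1.6690 / (33048.8230 * 1.1490) = 4.3952e-05 mol/L
c_final = A_f / (epsilon * l) = 0.6640 / (33048.8230 * 1.1490) = 1.7486e-05 mol/L
Exhaustion = (c_initial - c_final) / c_initial * 100 = (4.3952e-05 - 1.7486e-05) / 4.3952e-05 * 100 = 60.2157 %


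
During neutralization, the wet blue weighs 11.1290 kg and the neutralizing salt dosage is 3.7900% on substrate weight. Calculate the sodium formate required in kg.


Formula: Neutralizer = substrate * pct / 100
Substituting: Neutralizer = 11.1290 * 3.7900 / 100
Result: 0.4218 kg


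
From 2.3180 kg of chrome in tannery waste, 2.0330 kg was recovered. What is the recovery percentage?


Formula: Recovery = recovered / input * 100
Substituting: Recovery = 2.0330 / 2.3180 * 100
Result: 87.7049 %


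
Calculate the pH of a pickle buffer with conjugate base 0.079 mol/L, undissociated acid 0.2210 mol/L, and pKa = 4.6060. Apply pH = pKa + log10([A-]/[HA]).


ratio = [A-] / [HA] = 0.079 / 0.2210 = 0.3575
log10(ratio) = -0.4468
pH = pKa + log10(ratio) = 4.6060 - 0.4468 = 4.1592


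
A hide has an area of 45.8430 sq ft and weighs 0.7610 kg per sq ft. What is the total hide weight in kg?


Formula: Weight = area * weight_per_sqft
Substituting: Weight = 45.8430 * 0.7610
Result: 34.8865 kg


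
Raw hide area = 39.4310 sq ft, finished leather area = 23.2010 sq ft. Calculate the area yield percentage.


Formula: Yield = finished / raw * 100
Substituting: Yield = 23.2010 / 39.4310 * 100
Result: 58.8395 %


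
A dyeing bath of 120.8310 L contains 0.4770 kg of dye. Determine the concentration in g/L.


Formula: Conc = dye_mass(kg) / volume(L) * 1000
Substituting: Conc = 0.4770 / 120.8310 * 1000
Result: 3.9477 g/L


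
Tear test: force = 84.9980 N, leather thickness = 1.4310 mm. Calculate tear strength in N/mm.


Formula: Tear strength = force / thickness
Substituting: Tear strength = 84.9980 / 1.4310
Result: 59.3976 N/mm


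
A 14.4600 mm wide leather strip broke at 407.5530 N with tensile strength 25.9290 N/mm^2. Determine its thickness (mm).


Formula: t = F / (TS * w)
Substituting: t = 407.5530 / (25.9290 * 14.4600)
Result: 1.0870 mm


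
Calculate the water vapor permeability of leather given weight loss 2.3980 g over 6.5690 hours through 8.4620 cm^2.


Formula: WVP = loss / (area * time)
Substituting: WVP = 2.3980 / (8.4620 * 6.5690)
Result: 0.0431397 g/(cm^2*hr)


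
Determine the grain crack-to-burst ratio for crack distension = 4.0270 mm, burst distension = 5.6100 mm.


Formula: Ratio = crack / burst
Substituting: Ratio = 4.0270 / 5.6100
Result: 0.7178


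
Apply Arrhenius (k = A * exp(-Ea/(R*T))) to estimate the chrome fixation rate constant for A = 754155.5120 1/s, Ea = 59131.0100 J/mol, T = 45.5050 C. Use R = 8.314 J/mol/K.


T_K = T_C + 273.15 = 45.5050 + 273.15 = 318.6550 K
exponent = -Ea / (R * T_K) = -59131.0100 / (8.314 * 318.6550) = -22.3195
k = A * exp(exponent) = 754155.5120 * exp(-22.3195) = 1.5284e-04 1/s


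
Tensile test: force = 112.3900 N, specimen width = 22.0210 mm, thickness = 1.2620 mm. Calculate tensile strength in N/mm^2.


Formula: TS = force / (width * thickness)
Substituting: TS = 112.3900 / (22.0210 * 1.2620)
Result: 4.0442 N/mm^2


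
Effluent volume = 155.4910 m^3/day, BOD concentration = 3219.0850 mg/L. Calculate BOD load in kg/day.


Formula: BOD_load = volume * conc / 1000
Substituting: BOD_load = 155.4910 * 3219.0850 / 1000
Result: 500.5387 kg/day


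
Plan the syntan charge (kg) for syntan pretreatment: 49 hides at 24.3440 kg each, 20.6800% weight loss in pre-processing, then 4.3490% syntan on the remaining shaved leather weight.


Total_raw = N * avg_wt = 49 * 24.3440 = 1192.8560 kg
Substrate = Total_raw * (1 - loss/100) = 1192.8560 * (1 - 20.6800/100) = 946.1734 kg
Syntan = Substrate * pct / 100 = 946.1734 * 4.3490 / 100 = 41.1491 kg


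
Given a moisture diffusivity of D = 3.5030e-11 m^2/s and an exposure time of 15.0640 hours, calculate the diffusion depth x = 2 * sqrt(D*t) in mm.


t = 15.0640 hr * 3600 = 54230.4000 s
D * t = 3.5030e-11 * 54230.4000 = 1.8997e-06
x = 2 * sqrt(D*t) = 2 * sqrt(1.8997e-06) = 0.00275659 m = 2.7566 mm


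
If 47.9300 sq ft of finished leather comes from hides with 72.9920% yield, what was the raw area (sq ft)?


Formula: raw = finished * 100 / yield
Substituting: raw = 47.9300 * 100 / 72.9920
Result: 65.6647 sq ft


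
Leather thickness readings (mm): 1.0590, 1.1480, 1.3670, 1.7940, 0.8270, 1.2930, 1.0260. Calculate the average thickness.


Formula: Average = sum / n
Substituting: Average = 8.5140 / 7
Result: 1.2163 mm


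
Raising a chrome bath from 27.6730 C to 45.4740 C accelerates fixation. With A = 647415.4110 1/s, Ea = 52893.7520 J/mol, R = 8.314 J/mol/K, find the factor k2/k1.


T1 = 27.6730 + 273.15 = 300.8230 K; T2 = 45.4740 + 273.15 = 318.6240 K
k1 = A * exp(-Ea/(R*T1)) = 647415.4110 * exp(-52893.7520/(8.314*300.8230)) = 4.2308e-04 1/s
k2 = A * exp(-Ea/(R*T2)) = 647415.4110 * exp(-52893.7520/(8.314*318.6240)) = 0.001379 1/s
k2/k1 = 0.001379 / 4.2308e-04 = 3.2594


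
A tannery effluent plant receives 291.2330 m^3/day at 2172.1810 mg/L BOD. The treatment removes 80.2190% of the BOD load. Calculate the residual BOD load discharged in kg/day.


Load_in = volume * conc / 1000 = 291.2330 * 2172.1810 / 1000 = 632.6108 kg/day
Removed = Load_in * eff / 100 = 632.6108 * 80.2190 / 100 = 507.4740 kg/day
Load_out = Load_in - Removed = 632.6108 - 507.4740 = 125.1367 kg/day


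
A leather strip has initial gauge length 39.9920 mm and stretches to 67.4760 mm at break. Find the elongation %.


Formula: Elongation = (Lf - L0) / L0 * 100
Substituting: Elongation = (67.4760 - 39.9920) / 39.9920 * 100
Result: 68.7237 %


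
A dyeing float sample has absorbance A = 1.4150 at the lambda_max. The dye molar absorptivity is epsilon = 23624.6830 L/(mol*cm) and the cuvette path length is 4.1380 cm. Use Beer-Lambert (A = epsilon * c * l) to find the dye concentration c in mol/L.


Formula: c = A / (epsilon * l)
Substituting: c = 1.4150 / (23624.6830 * 4.1380)
Result: 1.4474e-05 mol/L


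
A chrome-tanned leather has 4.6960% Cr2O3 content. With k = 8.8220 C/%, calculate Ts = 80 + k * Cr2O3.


Formula: Ts = 80 + k * Cr2O3
Substituting: Ts = 80 + 8.8220 * 4.6960
Result: 121.4281 C


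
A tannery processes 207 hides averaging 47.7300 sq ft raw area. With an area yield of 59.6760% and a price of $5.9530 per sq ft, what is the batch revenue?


Raw_total = N * avg_area = 207 * 47.7300 = 9880.1100 sq ft
Finished = Raw_total * yield / 100 = 9880.1100 * 59.6760 / 100 = 5896.0544 sq ft
Value = Finished * price = 5896.0544 * 5.9530 = 35099.2121 $


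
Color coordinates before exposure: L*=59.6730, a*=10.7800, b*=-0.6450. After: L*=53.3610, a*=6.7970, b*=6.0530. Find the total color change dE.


dL = -6.3120, da = -3.9830, db = 6.6980
dE = sqrt((-6.3120)^2 + (-3.9830)^2 + 6.6980^2) = 10.0284


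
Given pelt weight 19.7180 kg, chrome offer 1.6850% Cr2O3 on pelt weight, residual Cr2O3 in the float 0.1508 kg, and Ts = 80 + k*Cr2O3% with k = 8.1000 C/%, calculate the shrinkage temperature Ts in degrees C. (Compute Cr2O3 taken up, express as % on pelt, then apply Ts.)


Offered = pelt * offer_pct / 100 = 19.7180 * 1.6850 / 100 = 0.3322 kg
Uptake = offered - residual = 0.3322 - 0.1508 = 0.1814 kg
Cr2O3% on pelt = uptake / pelt * 100 = 0.1814 / 19.7180 * 100 = 0.9202 %
Ts = 80 + k * Cr2O3% = 80 + 8.1000 * 0.9202 = 87.4538 C


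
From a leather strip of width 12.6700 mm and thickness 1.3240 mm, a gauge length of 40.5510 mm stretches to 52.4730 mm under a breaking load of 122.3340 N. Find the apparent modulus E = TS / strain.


TS = F / (w * t) = 122.3340 / (12.6700 * 1.3240) = 7.2926 N/mm^2
strain = (Lf - L0) / L0 = (52.4730 - 40.5510) / 40.5510 = 0.2940
E = TS / strain = 7.2926 / 0.2940 = 24.8048 N/mm^2


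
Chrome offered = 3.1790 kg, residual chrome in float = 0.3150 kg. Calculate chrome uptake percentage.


Formula: Uptake = (offered - residual) / offered * 100
Substituting: Uptake = (3.1790 - 0.3150) / 3.1790 * 100
Result: 90.0912 %


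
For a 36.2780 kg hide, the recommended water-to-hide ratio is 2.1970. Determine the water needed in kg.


Formula: Water = hide_weight * ratio
Substituting: Water = 36.2780 * 2.1970
Result: 79.7028 kg


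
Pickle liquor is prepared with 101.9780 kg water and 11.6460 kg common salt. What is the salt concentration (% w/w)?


Formula: Conc = salt / (water + salt) * 100
Substituting: Conc = 11.6460 / (101.9780 + 11.6460) * 100
Result: 10.2496 %


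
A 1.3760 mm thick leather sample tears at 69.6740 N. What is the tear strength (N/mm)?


Formula: Tear strength = force / thickness
Substituting: Tear strength = 69.6740 / 1.3760
Result: 50.6352 N/mm


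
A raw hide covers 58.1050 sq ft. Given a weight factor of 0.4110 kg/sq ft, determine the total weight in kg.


Formula: Weight = area * weight_per_sqft
Substituting: Weight = 58.1050 * 0.4110
Result: 23.8812 kg


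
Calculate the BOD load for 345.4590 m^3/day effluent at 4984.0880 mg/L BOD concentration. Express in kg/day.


Formula: BOD_load = volume * conc / 1000
Substituting: BOD_load = 345.4590 * 4984.0880 / 1000
Result: 1721.7981 kg/day


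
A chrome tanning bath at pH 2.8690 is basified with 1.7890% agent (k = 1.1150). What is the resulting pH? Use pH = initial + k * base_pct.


Formula: pH_final = pH_initial + k * base_pct
Substituting: pH_final = 2.8690 + 1.1150 * 1.7890
Result: 4.8637


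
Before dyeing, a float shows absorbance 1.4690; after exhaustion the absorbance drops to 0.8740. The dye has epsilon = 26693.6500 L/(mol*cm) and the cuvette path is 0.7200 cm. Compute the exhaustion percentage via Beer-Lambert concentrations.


c_initial = A_i / (epsilon * l) = 1.4690 / (26693.6500 * 0.7200) = 7.6433e-05 mol/L
c_final = A_f / (epsilon * l) = 0.8740 / (26693.6500 * 0.7200) = 4.5475e-05 mol/L
Exhaustion = (c_initial - c_final) / c_initial * 100 = (7.6433e-05 - 4.5475e-05) / 7.6433e-05 * 100 = 40.5037 %


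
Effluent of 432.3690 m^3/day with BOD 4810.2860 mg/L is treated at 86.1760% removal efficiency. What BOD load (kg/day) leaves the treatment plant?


Load_in = volume * conc / 1000 = 432.3690 * 4810.2860 / 1000 = 2079.8185 kg/day
Removed = Load_in * eff / 100 = 2079.8185 * 86.1760 / 100 = 1792.3044 kg/day
Load_out = Load_in - Removed = 2079.8185 - 1792.3044 = 287.5141 kg/day


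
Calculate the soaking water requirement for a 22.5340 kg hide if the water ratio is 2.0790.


Formula: Water = hide_weight * ratio
Substituting: Water = 22.5340 * 2.0790
Result: 46.8482 kg


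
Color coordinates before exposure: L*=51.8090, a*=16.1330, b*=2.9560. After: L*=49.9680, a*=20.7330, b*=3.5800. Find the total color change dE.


dL = -1.8410, da = 4.6000, db = 0.6240
dE = sqrt((-1.8410)^2 + 4.6000^2 + 0.6240^2) = 4.9939


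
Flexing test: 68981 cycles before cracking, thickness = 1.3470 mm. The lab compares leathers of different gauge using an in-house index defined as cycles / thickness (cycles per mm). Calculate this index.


Formula: Index = cycles / thickness
Substituting: Index = 68981 / 1.3470
Result: 51210.8389 cycles/mm


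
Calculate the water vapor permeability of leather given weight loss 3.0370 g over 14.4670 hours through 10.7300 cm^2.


Formula: WVP = loss / (area * time)
Substituting: WVP = 3.0370 / (10.7300 * 14.4670)
Result: 0.0195644 g/(cm^2*hr)


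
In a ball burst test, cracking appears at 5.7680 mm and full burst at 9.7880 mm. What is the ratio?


Formula: Ratio = crack / burst
Substituting: Ratio = 5.7680 / 9.7880
Result: 0.5893


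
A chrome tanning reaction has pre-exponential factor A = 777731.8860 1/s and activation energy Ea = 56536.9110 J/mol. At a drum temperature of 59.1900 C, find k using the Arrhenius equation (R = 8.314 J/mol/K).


T_K = T_C + 273.15 = 59.1900 + 273.15 = 332.3400 K
exponent = -Ea / (R * T_K) = -56536.9110 / (8.314 * 332.3400) = -20.4616
k = A * exp(exponent) = 777731.8860 * exp(-20.4616) = 0.00101035 1/s


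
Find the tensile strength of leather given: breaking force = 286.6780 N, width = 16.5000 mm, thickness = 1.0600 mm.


Formula: TS = force / (width * thickness)
Substituting: TS = 286.6780 / (16.5000 * 1.0600)
Result: 16.3910 N/mm^2


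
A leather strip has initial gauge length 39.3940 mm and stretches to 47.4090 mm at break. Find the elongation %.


Formula: Elongation = (Lf - L0) / L0 * 100
Substituting: Elongation = (47.4090 - 39.3940) / 39.3940 * 100
Result: 20.3457 %


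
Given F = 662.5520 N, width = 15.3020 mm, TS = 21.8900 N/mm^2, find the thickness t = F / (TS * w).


Formula: t = F / (TS * w)
Substituting: t = 662.5520 / (21.8900 * 15.3020)
Result: 1.9780 mm


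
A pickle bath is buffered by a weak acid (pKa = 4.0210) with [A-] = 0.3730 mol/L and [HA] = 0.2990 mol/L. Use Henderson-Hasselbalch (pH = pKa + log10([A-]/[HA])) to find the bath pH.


ratio = [A-] / [HA] = 0.3730 / 0.2990 = 1.2475
log10(ratio) = 0.0960376
pH = pKa + log10(ratio) = 4.0210 + 0.0960376 = 4.1170


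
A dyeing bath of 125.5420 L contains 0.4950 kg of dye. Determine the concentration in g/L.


Formula: Conc = dye_mass(kg) / volume(L) * 1000
Substituting: Conc = 0.4950 / 125.5420 * 1000
Result: 3.9429 g/L


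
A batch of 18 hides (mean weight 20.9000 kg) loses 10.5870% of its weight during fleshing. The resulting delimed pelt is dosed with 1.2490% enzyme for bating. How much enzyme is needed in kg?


Total_raw = N * avg_wt = 18 * 20.9000 = 376.2000 kg
Substrate = Total_raw * (1 - loss/100) = 376.2000 * (1 - 10.5870/100) = 336.3717 kg
Enzyme = Substrate * pct / 100 = 336.3717 * 1.2490 / 100 = 4.2013 kg


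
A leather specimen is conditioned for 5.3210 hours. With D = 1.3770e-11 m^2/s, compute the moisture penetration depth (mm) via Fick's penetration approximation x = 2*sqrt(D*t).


t = 5.3210 hr * 3600 = 19155.6000 s
D * t = 1.3770e-11 * 19155.6000 = 2.6377e-07
x = 2 * sqrt(D*t) = 2 * sqrt(2.6377e-07) = 0.00102718 m = 1.0272 mm


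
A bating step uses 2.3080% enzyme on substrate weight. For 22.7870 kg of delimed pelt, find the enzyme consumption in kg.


Formula: Enzyme = substrate * pct / 100
Substituting: Enzyme = 22.7870 * 2.3080 / 100
Result: 0.5259 kg


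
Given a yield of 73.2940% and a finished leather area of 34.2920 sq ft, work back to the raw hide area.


Formula: raw = finished * 100 / yield
Substituting: raw = 34.2920 * 100 / 73.2940
Result: 46.7869 sq ft


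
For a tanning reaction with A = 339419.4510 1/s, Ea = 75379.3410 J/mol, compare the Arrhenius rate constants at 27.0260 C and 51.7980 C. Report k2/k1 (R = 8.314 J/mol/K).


T1 = 27.0260 + 273.15 = 300.1760 K; T2 = 51.7980 + 273.15 = 324.9480 K
k1 = A * exp(-Ea/(R*T1)) = 339419.4510 * exp(-75379.3410/(8.314*300.1760)) = 2.5897e-08 1/s
k2 = A * exp(-Ea/(R*T2)) = 339419.4510 * exp(-75379.3410/(8.314*324.9480)) = 2.5897e-07 1/s
k2/k1 = 2.5897e-07 / 2.5897e-08 = 9.9999


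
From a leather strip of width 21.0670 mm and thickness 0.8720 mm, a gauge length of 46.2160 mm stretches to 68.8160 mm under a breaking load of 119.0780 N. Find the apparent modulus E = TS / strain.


TS = F / (w * t) = 119.0780 / (21.0670 * 0.8720) = 6.4820 N/mm^2
strain = (Lf - L0) / L0 = (68.8160 - 46.2160) / 46.2160 = 0.4890
E = TS / strain = 6.4820 / 0.4890 = 13.2555 N/mm^2


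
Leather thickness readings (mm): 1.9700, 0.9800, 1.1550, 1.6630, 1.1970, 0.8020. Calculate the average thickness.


Formula: Average = sum / n
Substituting: Average = 7.7670 / 6
Result: 1.2945 mm


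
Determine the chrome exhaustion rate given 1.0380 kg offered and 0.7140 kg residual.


Formula: Uptake = (offered - residual) / offered * 100
Substituting: Uptake = (1.0380 - 0.7140) / 1.0380 * 100
Result: 31.2139 %


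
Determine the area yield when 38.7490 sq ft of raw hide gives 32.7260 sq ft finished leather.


Formula: Yield = finished / raw * 100
Substituting: Yield = 32.7260 / 38.7490 * 100
Result: 84.4564 %


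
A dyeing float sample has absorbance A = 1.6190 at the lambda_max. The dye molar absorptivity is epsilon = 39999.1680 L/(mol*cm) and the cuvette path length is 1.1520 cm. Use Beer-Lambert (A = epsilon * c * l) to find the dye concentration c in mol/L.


Formula: c = A / (epsilon * l)
Substituting: c = 1.6190 / (39999.1680 * 1.1520)
Result: 3.5135e-05 mol/L


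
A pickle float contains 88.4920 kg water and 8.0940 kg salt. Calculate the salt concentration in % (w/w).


Formula: Conc = salt / (water + salt) * 100
Substituting: Conc = 8.0940 / (88.4920 + 8.0940) * 100
Result: 8.3801 %


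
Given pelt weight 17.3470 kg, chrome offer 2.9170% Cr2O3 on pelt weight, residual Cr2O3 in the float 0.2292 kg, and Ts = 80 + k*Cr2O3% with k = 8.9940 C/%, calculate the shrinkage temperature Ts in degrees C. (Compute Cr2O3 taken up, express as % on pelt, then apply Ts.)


Offered = pelt * offer_pct / 100 = 17.3470 * 2.9170 / 100 = 0.5060 kg
Uptake = offered - residual = 0.5060 - 0.2292 = 0.2768 kg
Cr2O3% on pelt = uptake / pelt * 100 = 0.2768 / 17.3470 * 100 = 1.5957 %
Ts = 80 + k * Cr2O3% = 80 + 8.9940 * 1.5957 = 94.3520 C


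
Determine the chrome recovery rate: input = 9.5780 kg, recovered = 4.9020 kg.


Formula: Recovery = recovered / input * 100
Substituting: Recovery = 4.9020 / 9.5780 * 100
Result: 51.1798 %


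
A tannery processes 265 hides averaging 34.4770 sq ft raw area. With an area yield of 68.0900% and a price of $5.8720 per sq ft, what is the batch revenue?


Raw_total = N * avg_area = 265 * 34.4770 = 9136.4050 sq ft
Finished = Raw_total * yield / 100 = 9136.4050 * 68.0900 / 100 = 6220.9782 sq ft
Value = Finished * price = 6220.9782 * 5.8720 = 36529.5838 $


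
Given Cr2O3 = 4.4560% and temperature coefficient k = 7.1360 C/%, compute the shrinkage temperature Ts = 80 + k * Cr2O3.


Formula: Ts = 80 + k * Cr2O3
Substituting: Ts = 80 + 7.1360 * 4.4560
Result: 111.7980 C


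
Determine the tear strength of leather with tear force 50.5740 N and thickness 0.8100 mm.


Formula: Tear strength = force / thickness
Substituting: Tear strength = 50.5740 / 0.8100
Result: 62.4370 N/mm


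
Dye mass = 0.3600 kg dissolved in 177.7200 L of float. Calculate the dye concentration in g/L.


Formula: Conc = dye_mass(kg) / volume(L) * 1000
Substituting: Conc = 0.3600 / 177.7200 * 1000
Result: 2.0257 g/L


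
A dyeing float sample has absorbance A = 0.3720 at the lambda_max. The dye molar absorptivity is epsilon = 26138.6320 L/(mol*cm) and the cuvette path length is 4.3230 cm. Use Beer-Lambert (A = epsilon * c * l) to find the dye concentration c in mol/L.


Formula: c = A / (epsilon * l)
Substituting: c = 0.3720 / (26138.6320 * 4.3230)
Result: 3.2921e-06 mol/L


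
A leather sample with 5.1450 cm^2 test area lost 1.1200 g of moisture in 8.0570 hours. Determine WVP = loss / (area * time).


Formula: WVP = loss / (area * time)
Substituting: WVP = 1.1200 / (5.1450 * 8.0570)
Result: 0.0270184 g/(cm^2*hr)


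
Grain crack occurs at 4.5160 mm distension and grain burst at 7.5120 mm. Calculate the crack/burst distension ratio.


Formula: Ratio = crack / burst
Substituting: Ratio = 4.5160 / 7.5120
Result: 0.6012


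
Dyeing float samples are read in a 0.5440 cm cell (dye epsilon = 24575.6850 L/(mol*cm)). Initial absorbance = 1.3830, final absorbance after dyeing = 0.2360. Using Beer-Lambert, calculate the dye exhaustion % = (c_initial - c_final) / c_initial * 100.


c_initial = A_i / (epsilon * l) = 1.3830 / (24575.6850 * 0.5440) = 1.0345e-04 mol/L
c_final = A_f / (epsilon * l) = 0.2360 / (24575.6850 * 0.5440) = 1.7653e-05 mol/L
Exhaustion = (c_initial - c_final) / c_initial * 100 = (1.0345e-04 - 1.7653e-05) / 1.0345e-04 * 100 = 82.9356 %


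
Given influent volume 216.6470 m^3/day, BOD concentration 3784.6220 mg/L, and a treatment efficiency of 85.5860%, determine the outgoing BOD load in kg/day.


Load_in = volume * conc / 1000 = 216.6470 * 3784.6220 / 1000 = 819.9270 kg/day
Removed = Load_in * eff / 100 = 819.9270 * 85.5860 / 100 = 701.7427 kg/day
Load_out = Load_in - Removed = 819.9270 - 701.7427 = 118.1843 kg/day


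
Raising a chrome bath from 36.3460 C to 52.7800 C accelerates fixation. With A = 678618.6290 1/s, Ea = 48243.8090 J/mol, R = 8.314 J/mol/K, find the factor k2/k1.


T1 = 36.3460 + 273.15 = 309.4960 K; T2 = 52.7800 + 273.15 = 325.9300 K
k1 = A * exp(-Ea/(R*T1)) = 678618.6290 * exp(-48243.8090/(8.314*309.4960)) = 0.00488729 1/s
k2 = A * exp(-Ea/(R*T2)) = 678618.6290 * exp(-48243.8090/(8.314*325.9300)) = 0.0125786 1/s
k2/k1 = 0.0125786 / 0.00488729 = 2.5737


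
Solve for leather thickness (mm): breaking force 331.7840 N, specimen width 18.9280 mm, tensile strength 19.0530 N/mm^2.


Formula: t = F / (TS * w)
Substituting: t = 331.7840 / (19.0530 * 18.9280)
Result: 0.9200 mm


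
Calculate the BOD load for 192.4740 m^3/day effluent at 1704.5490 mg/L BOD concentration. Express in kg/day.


Formula: BOD_load = volume * conc / 1000
Substituting: BOD_load = 192.4740 * 1704.5490 / 1000
Result: 328.0814 kg/day


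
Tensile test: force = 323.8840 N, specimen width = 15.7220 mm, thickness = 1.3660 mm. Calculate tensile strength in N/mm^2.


Formula: TS = force / (width * thickness)
Substituting: TS = 323.8840 / (15.7220 * 1.3660)
Result: 15.0810 N/mm^2


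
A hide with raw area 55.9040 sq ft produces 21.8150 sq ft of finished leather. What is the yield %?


Formula: Yield = finished / raw * 100
Substituting: Yield = 21.8150 / 55.9040 * 100
Result: 39.0223 %


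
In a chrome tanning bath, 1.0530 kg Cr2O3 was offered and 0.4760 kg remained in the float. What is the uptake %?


Formula: Uptake = (offered - residual) / offered * 100
Substituting: Uptake = (1.0530 - 0.4760) / 1.0530 * 100
Result: 54.7958 %


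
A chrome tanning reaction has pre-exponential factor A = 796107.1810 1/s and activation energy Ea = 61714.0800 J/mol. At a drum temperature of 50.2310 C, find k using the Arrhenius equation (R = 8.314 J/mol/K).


T_K = T_C + 273.15 = 50.2310 + 273.15 = 323.3810 K
exponent = -Ea / (R * T_K) = -61714.0800 / (8.314 * 323.3810) = -22.9541
k = A * exp(exponent) = 796107.1810 * exp(-22.9541) = 8.5535e-05 1/s


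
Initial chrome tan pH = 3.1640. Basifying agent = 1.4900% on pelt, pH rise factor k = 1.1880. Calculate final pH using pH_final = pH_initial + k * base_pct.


Formula: pH_final = pH_initial + k * base_pct
Substituting: pH_final = 3.1640 + 1.1880 * 1.4900
Result: 4.9341


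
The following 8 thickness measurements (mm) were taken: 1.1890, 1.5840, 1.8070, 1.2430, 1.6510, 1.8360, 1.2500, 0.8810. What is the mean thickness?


Formula: Average = sum / n
Substituting: Average = 11.4410 / 8
Result: 1.4301 mm


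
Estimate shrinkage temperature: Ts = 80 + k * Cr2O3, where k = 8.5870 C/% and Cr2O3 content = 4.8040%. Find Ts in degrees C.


Formula: Ts = 80 + k * Cr2O3
Substituting: Ts = 80 + 8.5870 * 4.8040
Result: 121.2519 C


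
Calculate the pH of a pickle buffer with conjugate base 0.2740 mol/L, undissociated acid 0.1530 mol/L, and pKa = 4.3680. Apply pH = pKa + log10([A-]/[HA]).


ratio = [A-] / [HA] = 0.2740 / 0.1530 = 1.7908
log10(ratio) = 0.2531
pH = pKa + log10(ratio) = 4.3680 + 0.2531 = 4.6211


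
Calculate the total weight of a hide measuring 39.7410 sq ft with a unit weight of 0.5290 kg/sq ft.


Formula: Weight = area * weight_per_sqft
Substituting: Weight = 39.7410 * 0.5290
Result: 21.0230 kg


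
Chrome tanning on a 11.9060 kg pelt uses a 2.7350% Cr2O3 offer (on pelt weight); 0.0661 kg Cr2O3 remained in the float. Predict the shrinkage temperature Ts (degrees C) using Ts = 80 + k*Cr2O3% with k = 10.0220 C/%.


Offered = pelt * offer_pct / 100 = 11.9060 * 2.7350 / 100 = 0.3256 kg
Uptake = offered - residual = 0.3256 - 0.0661 = 0.2595 kg
Cr2O3% on pelt = uptake / pelt * 100 = 0.2595 / 11.9060 * 100 = 2.1798 %
Ts = 80 + k * Cr2O3% = 80 + 10.0220 * 2.1798 = 101.8461 C


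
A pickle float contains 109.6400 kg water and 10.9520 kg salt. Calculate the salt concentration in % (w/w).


Formula: Conc = salt / (water + salt) * 100
Substituting: Conc = 10.9520 / (109.6400 + 10.9520) * 100
Result: 9.0819 %


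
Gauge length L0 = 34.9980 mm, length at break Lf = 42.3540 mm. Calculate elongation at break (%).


Formula: Elongation = (Lf - L0) / L0 * 100
Substituting: Elongation = (42.3540 - 34.9980) / 34.9980 * 100
Result: 21.0183 %


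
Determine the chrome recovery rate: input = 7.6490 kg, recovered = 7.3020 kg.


Formula: Recovery = recovered / input * 100
Substituting: Recovery = 7.3020 / 7.6490 * 100
Result: 95.4635 %


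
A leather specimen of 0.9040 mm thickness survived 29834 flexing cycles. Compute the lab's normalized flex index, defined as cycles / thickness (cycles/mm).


Formula: Index = cycles / thickness
Substituting: Index = 29834 / 0.9040
Result: 33002.2124 cycles/mm


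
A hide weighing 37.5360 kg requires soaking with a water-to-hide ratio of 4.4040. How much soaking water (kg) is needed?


Formula: Water = hide_weight * ratio
Substituting: Water = 37.5360 * 4.4040
Result: 165.3085 kg


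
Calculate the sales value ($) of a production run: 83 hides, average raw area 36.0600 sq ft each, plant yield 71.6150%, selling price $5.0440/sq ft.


Raw_total = N * avg_area = 83 * 36.0600 = 2992.9800 sq ft
Finished = Raw_total * yield / 100 = 2992.9800 * 71.6150 / 100 = 2143.4226 sq ft
Value = Finished * price = 2143.4226 * 5.0440 = 10811.4237 $


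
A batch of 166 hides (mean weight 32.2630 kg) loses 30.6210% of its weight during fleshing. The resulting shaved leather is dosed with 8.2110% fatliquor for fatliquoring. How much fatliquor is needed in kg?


Total_raw = N * avg_wt = 166 * 32.2630 = 5355.6580 kg
Substrate = Total_raw * (1 - loss/100) = 5355.6580 * (1 - 30.6210/100) = 3715.7020 kg
Fat = Substrate * pct / 100 = 3715.7020 * 8.2110 / 100 = 305.0963 kg


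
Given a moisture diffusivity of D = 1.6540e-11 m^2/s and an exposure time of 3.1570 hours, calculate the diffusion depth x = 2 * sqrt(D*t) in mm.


t = 3.1570 hr * 3600 = 11365.2000 s
D * t = 1.6540e-11 * 11365.2000 = 1.8798e-07
x = 2 * sqrt(D*t) = 2 * sqrt(1.8798e-07) = 8.6713e-04 m = 0.8671 mm


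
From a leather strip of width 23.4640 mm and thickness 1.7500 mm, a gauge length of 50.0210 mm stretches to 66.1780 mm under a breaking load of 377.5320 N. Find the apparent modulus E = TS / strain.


TS = F / (w * t) = 377.5320 / (23.4640 * 1.7500) = 9.1942 N/mm^2
strain = (Lf - L0) / L0 = (66.1780 - 50.0210) / 50.0210 = 0.3230
E = TS / strain = 9.1942 / 0.3230 = 28.4646 N/mm^2


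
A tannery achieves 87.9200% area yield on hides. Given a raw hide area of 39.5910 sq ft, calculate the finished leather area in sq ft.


Formula: finished = raw * yield / 100
Substituting: finished = 39.5910 * 87.9200 / 100
Result: 34.8084 sq ft


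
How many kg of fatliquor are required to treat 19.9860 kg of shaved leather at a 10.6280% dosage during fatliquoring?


Formula: Fat = substrate * pct / 100
Substituting: Fat = 19.9860 * 10.6280 / 100
Result: 2.1241 kg


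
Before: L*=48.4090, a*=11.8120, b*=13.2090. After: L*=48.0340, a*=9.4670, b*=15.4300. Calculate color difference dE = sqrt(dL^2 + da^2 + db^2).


dL = -0.3750, da = -2.3450, db = 2.2210
dE = sqrt((-0.3750)^2 + (-2.3450)^2 + 2.2210^2) = 3.2515


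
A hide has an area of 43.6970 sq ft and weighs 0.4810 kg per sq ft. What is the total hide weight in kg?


Formula: Weight = area * weight_per_sqft
Substituting: Weight = 43.6970 * 0.4810
Result: 21.0183 kg


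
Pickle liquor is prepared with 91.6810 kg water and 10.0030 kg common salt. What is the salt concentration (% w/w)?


Formula: Conc = salt / (water + salt) * 100
Substituting: Conc = 10.0030 / (91.6810 + 10.0030) * 100
Result: 9.8373 %


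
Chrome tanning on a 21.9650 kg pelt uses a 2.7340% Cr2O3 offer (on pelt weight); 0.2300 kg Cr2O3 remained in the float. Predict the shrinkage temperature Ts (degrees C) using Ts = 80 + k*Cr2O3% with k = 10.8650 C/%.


Offered = pelt * offer_pct / 100 = 21.9650 * 2.7340 / 100 = 0.6005 kg
Uptake = offered - residual = 0.6005 - 0.2300 = 0.3705 kg
Cr2O3% on pelt = uptake / pelt * 100 = 0.3705 / 21.9650 * 100 = 1.6869 %
Ts = 80 + k * Cr2O3% = 80 + 10.8650 * 1.6869 = 98.3279 C


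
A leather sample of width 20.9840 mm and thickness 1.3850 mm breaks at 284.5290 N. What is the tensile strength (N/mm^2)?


Formula: TS = force / (width * thickness)
Substituting: TS = 284.5290 / (20.9840 * 1.3850)
Result: 9.7901 N/mm^2


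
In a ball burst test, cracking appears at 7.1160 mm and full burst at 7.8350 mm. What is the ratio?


Formula: Ratio = crack / burst
Substituting: Ratio = 7.1160 / 7.8350
Result: 0.9082


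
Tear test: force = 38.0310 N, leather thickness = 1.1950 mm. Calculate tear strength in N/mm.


Formula: Tear strength = force / thickness
Substituting: Tear strength = 38.0310 / 1.1950
Result: 31.8251 N/mm


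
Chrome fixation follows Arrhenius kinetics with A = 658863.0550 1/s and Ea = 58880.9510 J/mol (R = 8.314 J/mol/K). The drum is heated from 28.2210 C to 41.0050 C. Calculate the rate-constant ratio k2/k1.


T1 = 28.2210 + 273.15 = 301.3710 K; T2 = 41.0050 + 273.15 = 314.1550 K
k1 = A * exp(-Ea/(R*T1)) = 658863.0550 * exp(-58880.9510/(8.314*301.3710)) = 4.1019e-05 1/s
k2 = A * exp(-Ea/(R*T2)) = 658863.0550 * exp(-58880.9510/(8.314*314.1550)) = 1.0673e-04 1/s
k2/k1 = 1.0673e-04 / 4.1019e-05 = 2.6020


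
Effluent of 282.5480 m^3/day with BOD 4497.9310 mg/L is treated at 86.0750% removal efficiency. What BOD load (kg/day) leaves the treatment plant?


Load_in = volume * conc / 1000 = 282.5480 * 4497.9310 / 1000 = 1270.8814 kg/day
Removed = Load_in * eff / 100 = 1270.8814 * 86.0750 / 100 = 1093.9112 kg/day
Load_out = Load_in - Removed = 1270.8814 - 1093.9112 = 176.9702 kg/day


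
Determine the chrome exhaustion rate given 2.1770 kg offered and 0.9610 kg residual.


Formula: Uptake = (offered - residual) / offered * 100
Substituting: Uptake = (2.1770 - 0.9610) / 2.1770 * 100
Result: 55.8567 %


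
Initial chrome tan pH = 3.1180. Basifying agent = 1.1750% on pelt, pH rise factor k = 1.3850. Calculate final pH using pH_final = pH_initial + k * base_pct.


Formula: pH_final = pH_initial + k * base_pct
Substituting: pH_final = 3.1180 + 1.3850 * 1.1750
Result: 4.7454


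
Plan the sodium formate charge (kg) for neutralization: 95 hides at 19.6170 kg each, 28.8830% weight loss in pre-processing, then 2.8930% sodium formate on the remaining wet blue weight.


Total_raw = N * avg_wt = 95 * 19.6170 = 1863.6150 kg
Substrate = Total_raw * (1 - loss/100) = 1863.6150 * (1 - 28.8830/100) = 1325.3471 kg
Neutralizer = Substrate * pct / 100 = 1325.3471 * 2.8930 / 100 = 38.3423 kg


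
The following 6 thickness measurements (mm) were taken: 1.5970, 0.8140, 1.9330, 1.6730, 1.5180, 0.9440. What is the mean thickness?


Formula: Average = sum / n
Substituting: Average = 8.4790 / 6
Result: 1.4132 mm


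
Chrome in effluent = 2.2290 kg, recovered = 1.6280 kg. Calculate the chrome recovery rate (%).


Formula: Recovery = recovered / input * 100
Substituting: Recovery = 1.6280 / 2.2290 * 100
Result: 73.0372 %


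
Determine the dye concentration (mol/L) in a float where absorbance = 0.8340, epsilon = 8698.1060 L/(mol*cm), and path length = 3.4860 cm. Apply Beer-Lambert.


Formula: c = A / (epsilon * l)
Substituting: c = 0.8340 / (8698.1060 * 3.4860)
Result: 2.7505e-05 mol/L


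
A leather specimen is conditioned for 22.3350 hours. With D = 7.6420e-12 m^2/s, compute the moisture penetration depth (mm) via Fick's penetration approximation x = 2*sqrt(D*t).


t = 22.3350 hr * 3600 = 80406.0000 s
D * t = 7.6420e-12 * 80406.0000 = 6.1446e-07
x = 2 * sqrt(D*t) = 2 * sqrt(6.1446e-07) = 0.00156775 m = 1.5678 mm


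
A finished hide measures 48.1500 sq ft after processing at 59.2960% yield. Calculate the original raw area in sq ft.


Formula: raw = finished * 100 / yield
Substituting: raw = 48.1500 * 100 / 59.2960
Result: 81.2028 sq ft


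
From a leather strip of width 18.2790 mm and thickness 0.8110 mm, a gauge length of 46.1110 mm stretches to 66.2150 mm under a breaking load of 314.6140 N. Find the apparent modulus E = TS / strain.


TS = F / (w * t) = 314.6140 / (18.2790 * 0.8110) = 21.2229 N/mm^2
strain = (Lf - L0) / L0 = (66.2150 - 46.1110) / 46.1110 = 0.4360
E = TS / strain = 21.2229 / 0.4360 = 48.6773 N/mm^2


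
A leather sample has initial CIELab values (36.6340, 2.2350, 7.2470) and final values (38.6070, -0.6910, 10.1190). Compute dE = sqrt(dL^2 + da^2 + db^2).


dL = 1.9730, da = -2.9260, db = 2.8720
dE = sqrt(1.9730^2 + (-2.9260)^2 + 2.8720^2) = 4.5500


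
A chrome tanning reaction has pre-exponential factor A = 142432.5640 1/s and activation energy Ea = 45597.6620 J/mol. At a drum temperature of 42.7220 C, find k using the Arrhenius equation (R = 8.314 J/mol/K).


T_K = T_C + 273.15 = 42.7220 + 273.15 = 315.8720 K
exponent = -Ea / (R * T_K) = -45597.6620 / (8.314 * 315.8720) = -17.3629
k = A * exp(exponent) = 142432.5640 * exp(-17.3629) = 0.00410216 1/s


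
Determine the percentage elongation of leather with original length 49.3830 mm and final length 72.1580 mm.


Formula: Elongation = (Lf - L0) / L0 * 100
Substituting: Elongation = (72.1580 - 49.3830) / 49.3830 * 100
Result: 46.1191 %


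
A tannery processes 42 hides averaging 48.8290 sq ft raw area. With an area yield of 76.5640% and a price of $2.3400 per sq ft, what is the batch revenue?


Raw_total = N * avg_area = 42 * 48.8290 = 2050.8180 sq ft
Finished = Raw_total * yield / 100 = 2050.8180 * 76.5640 / 100 = 1570.1883 sq ft
Value = Finished * price = 1570.1883 * 2.3400 = 3674.2406 $


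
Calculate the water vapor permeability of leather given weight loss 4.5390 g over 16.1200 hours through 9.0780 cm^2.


Formula: WVP = loss / (area * time)
Substituting: WVP = 4.5390 / (9.0780 * 16.1200)
Result: 0.0310174 g/(cm^2*hr)


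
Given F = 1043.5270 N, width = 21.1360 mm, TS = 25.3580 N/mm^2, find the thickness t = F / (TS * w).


Formula: t = F / (TS * w)
Substituting: t = 1043.5270 / (25.3580 * 21.1360)
Result: 1.9470 mm


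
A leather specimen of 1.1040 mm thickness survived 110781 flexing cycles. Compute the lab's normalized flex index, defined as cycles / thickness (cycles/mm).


Formula: Index = cycles / thickness
Substituting: Index = 110781 / 1.1040
Result: 100345.1087 cycles/mm


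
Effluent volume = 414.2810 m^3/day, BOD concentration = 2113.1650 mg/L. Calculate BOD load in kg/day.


Formula: BOD_load = volume * conc / 1000
Substituting: BOD_load = 414.2810 * 2113.1650 / 1000
Result: 875.4441 kg/day


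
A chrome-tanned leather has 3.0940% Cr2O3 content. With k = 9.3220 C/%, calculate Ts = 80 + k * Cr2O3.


Formula: Ts = 80 + k * Cr2O3
Substituting: Ts = 80 + 9.3220 * 3.0940
Result: 108.8423 C


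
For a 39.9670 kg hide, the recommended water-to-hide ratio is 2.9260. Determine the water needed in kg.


Formula: Water = hide_weight * ratio
Substituting: Water = 39.9670 * 2.9260
Result: 116.9434 kg


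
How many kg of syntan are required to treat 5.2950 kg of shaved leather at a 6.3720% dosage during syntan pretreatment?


Formula: Syntan = substrate * pct / 100
Substituting: Syntan = 5.2950 * 6.3720 / 100
Result: 0.3374 kg


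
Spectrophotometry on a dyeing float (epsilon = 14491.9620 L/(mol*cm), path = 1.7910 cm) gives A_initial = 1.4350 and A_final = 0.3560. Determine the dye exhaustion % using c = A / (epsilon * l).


c_initial = A_i / (epsilon * l) = 1.4350 / (14491.9620 * 1.7910) = 5.5288e-05 mol/L
c_final = A_f / (epsilon * l) = 0.3560 / (14491.9620 * 1.7910) = 1.3716e-05 mol/L
Exhaustion = (c_initial - c_final) / c_initial * 100 = (5.5288e-05 - 1.3716e-05) / 5.5288e-05 * 100 = 75.1916 %


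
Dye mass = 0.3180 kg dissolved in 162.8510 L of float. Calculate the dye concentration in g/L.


Formula: Conc = dye_mass(kg) / volume(L) * 1000
Substituting: Conc = 0.3180 / 162.8510 * 1000
Result: 1.9527 g/L


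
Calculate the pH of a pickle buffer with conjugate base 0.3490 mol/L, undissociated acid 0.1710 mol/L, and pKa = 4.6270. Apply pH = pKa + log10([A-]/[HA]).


ratio = [A-] / [HA] = 0.3490 / 0.1710 = 2.0409
log10(ratio) = 0.3098
pH = pKa + log10(ratio) = 4.6270 + 0.3098 = 4.9368


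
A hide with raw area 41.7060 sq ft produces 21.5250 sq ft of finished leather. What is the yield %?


Formula: Yield = finished / raw * 100
Substituting: Yield = 21.5250 / 41.7060 * 100
Result: 51.6113 %


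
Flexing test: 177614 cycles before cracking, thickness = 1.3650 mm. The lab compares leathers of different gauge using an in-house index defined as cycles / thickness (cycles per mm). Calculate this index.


Formula: Index = cycles / thickness
Substituting: Index = 177614 / 1.3650
Result: 130120.1465 cycles/mm


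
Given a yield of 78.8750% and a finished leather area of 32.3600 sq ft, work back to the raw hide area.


Formula: raw = finished * 100 / yield
Substituting: raw = 32.3600 * 100 / 78.8750
Result: 41.0269 sq ft


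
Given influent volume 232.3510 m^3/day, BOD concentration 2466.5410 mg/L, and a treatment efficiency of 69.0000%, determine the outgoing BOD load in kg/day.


Load_in = volume * conc / 1000 = 232.3510 * 2466.5410 / 1000 = 573.1033 kg/day
Removed = Load_in * eff / 100 = 573.1033 * 69.0000 / 100 = 395.4413 kg/day
Load_out = Load_in - Removed = 573.1033 - 395.4413 = 177.6620 kg/day


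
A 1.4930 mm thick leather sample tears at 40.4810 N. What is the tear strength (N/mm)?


Formula: Tear strength = force / thickness
Substituting: Tear strength = 40.4810 / 1.4930
Result: 27.1139 N/mm


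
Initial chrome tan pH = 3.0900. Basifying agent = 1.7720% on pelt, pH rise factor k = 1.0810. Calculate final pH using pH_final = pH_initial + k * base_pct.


Formula: pH_final = pH_initial + k * base_pct
Substituting: pH_final = 3.0900 + 1.0810 * 1.7720
Result: 5.0055


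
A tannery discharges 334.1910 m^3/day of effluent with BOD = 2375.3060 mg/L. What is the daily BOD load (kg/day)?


Formula: BOD_load = volume * conc / 1000
Substituting: BOD_load = 334.1910 * 2375.3060 / 1000
Result: 793.8059 kg/day


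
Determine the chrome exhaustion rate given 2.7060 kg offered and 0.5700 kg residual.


Formula: Uptake = (offered - residual) / offered * 100
Substituting: Uptake = (2.7060 - 0.5700) / 2.7060 * 100
Result: 78.9357 %


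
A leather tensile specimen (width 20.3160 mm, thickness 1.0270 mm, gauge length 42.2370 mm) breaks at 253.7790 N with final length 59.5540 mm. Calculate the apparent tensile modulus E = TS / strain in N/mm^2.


TS = F / (w * t) = 253.7790 / (20.3160 * 1.0270) = 12.1632 N/mm^2
strain = (Lf - L0) / L0 = (59.5540 - 42.2370) / 42.2370 = 0.4100
E = TS / strain = 12.1632 / 0.4100 = 29.6666 N/mm^2


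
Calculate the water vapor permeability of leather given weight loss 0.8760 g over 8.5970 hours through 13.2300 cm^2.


Formula: WVP = loss / (area * time)
Substituting: WVP = 0.8760 / (13.2300 * 8.5970)
Result: 0.00770189 g/(cm^2*hr)
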